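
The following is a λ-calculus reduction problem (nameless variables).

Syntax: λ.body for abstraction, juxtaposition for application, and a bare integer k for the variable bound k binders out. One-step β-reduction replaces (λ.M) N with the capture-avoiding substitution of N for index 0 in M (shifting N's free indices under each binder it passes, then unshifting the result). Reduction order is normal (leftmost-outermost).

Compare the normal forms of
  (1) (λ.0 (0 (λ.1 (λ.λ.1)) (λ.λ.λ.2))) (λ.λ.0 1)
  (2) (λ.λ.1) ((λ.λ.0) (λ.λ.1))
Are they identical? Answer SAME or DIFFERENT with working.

Answer: DIFFERENT — A ⇓ λ.0 (λ.λ.λ.λ.0 (λ.λ.1)), B ⇓ λ.λ.0

Derivation:
Term A:
  start: (λ.0 (0 (λ.1 (λ.λ.1)) (λ.λ.λ.2))) (λ.λ.0 1)
  [1] (λ.λ.0 1) ((λ.λ.0 1) (λ.(λ.λ.0 1) (λ.λ.1)) (λ.λ.λ.2))
  [2] λ.0 ((λ.λ.0 1) (λ.(λ.λ.0 1) (λ.λ.1)) (λ.λ.λ.2))
  [3] λ.0 ((λ.0 (λ.(λ.λ.0 1) (λ.λ.1))) (λ.λ.λ.2))
  [4] λ.0 ((λ.λ.λ.2) (λ.(λ.λ.0 1) (λ.λ.1)))
  [5] λ.0 (λ.λ.λ.(λ.λ.0 1) (λ.λ.1))
  [6] λ.0 (λ.λ.λ.λ.0 (λ.λ.1))

Term B:
  start: (λ.λ.1) ((λ.λ.0) (λ.λ.1))
  [1] λ.(λ.λ.0) (λ.λ.1)
  [2] λ.λ.0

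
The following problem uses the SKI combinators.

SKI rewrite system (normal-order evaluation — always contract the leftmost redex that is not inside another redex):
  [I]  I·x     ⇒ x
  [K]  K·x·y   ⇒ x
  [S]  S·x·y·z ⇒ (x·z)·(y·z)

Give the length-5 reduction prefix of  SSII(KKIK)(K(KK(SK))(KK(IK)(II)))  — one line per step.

Answer: after 5 steps: K(K(KK(SK))(KK(IK)(II)))

Working:
  start: SSII(KKIK)(K(KK(SK))(KK(IK)(II)))
  [1] SI(II)(KKIK)(K(KK(SK))(KK(IK)(II)))
  [2] I(KKIK)(II(KKIK))(K(KK(SK))(KK(IK)(II)))
  [3] KKIK(II(KKIK))(K(KK(SK))(KK(IK)(II)))
  [4] KK(II(KKIK))(K(KK(SK))(KK(IK)(II)))
  [5] K(K(KK(SK))(KK(IK)(II)))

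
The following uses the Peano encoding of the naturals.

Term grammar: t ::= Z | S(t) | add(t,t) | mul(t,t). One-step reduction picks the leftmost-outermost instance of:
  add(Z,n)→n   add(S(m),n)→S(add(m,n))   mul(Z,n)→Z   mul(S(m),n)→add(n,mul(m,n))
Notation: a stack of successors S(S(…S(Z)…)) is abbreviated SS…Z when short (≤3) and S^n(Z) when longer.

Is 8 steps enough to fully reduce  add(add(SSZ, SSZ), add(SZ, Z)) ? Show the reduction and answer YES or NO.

Answer: NO — after 8 steps the term is S(S(S(S(add(SZ, Z))))), not yet normal

Working:
  start: add(add(SSZ, SSZ), add(SZ, Z))
  [1] add(S(add(SZ, SSZ)), add(SZ, Z))
  [2] S(add(add(SZ, SSZ), add(SZ, Z)))
  [3] S(add(S(add(Z, SSZ)), add(SZ, Z)))
  [4] S(S(add(add(Z, SSZ), add(SZ, Z))))
  [5] S(S(add(SSZ, add(SZ, Z))))
  [6] S(S(S(add(SZ, add(SZ, Z)))))
  [7] S(S(S(S(add(Z, add(SZ, Z))))))
  [8] S(S(S(S(add(SZ, Z)))))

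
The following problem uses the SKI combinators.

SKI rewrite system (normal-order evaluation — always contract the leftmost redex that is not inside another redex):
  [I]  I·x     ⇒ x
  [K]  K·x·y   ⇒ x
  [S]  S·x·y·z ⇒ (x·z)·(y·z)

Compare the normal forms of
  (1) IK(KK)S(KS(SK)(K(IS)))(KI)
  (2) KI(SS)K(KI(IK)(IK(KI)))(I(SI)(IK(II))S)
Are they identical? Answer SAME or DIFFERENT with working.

Answer: SAME — A ⇓ K(KI), B ⇓ K(KI)

Reduction:
Term A:
  start: IK(KK)S(KS(SK)(K(IS)))(KI)
  step 1: K(KK)S(KS(SK)(K(IS)))(KI)
  step 2: KK(KS(SK)(K(IS)))(KI)
  step 3: K(KI)

Term B:
  start: KI(SS)K(KI(IK)(IK(KI)))(I(SI)(IK(II))S)
  step 1: IK(KI(IK)(IK(KI)))(I(SI)(IK(II))S)
  step 2: K(KI(IK)(IK(KI)))(I(SI)(IK(II))S)
  step 3: KI(IK)(IK(KI))
  step 4: I(IK(KI))
  step 5: IK(KI)
  step 6: K(KI)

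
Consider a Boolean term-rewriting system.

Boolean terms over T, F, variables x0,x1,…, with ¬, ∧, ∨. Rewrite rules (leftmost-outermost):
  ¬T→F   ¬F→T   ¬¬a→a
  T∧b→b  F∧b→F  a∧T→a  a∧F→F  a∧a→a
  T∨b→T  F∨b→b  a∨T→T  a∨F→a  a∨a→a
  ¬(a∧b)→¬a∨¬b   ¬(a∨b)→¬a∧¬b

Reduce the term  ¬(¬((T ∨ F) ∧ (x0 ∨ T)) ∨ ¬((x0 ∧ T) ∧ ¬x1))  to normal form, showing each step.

  start: ¬(¬((T ∨ F) ∧ (x0 ∨ T)) ∨ ¬((x0 ∧ T) ∧ ¬x1))
  →1  ¬¬((T ∨ F) ∧ (x0 ∨ T)) ∧ ¬¬((x0 ∧ T) ∧ ¬x1)
  →2  ((T ∨ F) ∧ (x0 ∨ T)) ∧ ¬¬((x0 ∧ T) ∧ ¬x1)
  →3  (T ∧ (x0 ∨ T)) ∧ ¬¬((x0 ∧ T) ∧ ¬x1)
  →4  (x0 ∨ T) ∧ ¬¬((x0 ∧ T) ∧ ¬x1)
  →5  T ∧ ¬¬((x0 ∧ T) ∧ ¬x1)
  →6  ¬¬((x0 ∧ T) ∧ ¬x1)
  →7  (x0 ∧ T) ∧ ¬x1
  →8  x0 ∧ ¬x1

Answer: normal form = x0 ∧ ¬x1  (in 8 steps)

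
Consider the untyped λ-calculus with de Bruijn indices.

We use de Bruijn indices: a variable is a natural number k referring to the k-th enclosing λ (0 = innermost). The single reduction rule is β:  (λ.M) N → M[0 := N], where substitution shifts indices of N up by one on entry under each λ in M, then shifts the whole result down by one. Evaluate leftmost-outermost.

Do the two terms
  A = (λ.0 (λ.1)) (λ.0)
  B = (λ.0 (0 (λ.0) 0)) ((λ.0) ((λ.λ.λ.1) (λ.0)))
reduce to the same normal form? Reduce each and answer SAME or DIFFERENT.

Term A:
  start: (λ.0 (λ.1)) (λ.0)
  step 1: (λ.0) (λ.λ.0)
  step 2: λ.λ.0

Term B:
  start: (λ.0 (0 (λ.0) 0)) ((λ.0) ((λ.λ.λ.1) (λ.0)))
  step 1: (λ.0) ((λ.λ.λ.1) (λ.0)) ((λ.0) ((λ.λ.λ.1) (λ.0)) (λ.0) ((λ.0) ((λ.λ.λ.1) (λ.0))))
  step 2: (λ.λ.λ.1) (λ.0) ((λ.0) ((λ.λ.λ.1) (λ.0)) (λ.0) ((λ.0) ((λ.λ.λ.1) (λ.0))))
  step 3: (λ.λ.1) ((λ.0) ((λ.λ.λ.1) (λ.0)) (λ.0) ((λ.0) ((λ.λ.λ.1) (λ.0))))
  step 4: λ.(λ.0) ((λ.λ.λ.1) (λ.0)) (λ.0) ((λ.0) ((λ.λ.λ.1) (λ.0)))
  step 5: λ.(λ.λ.λ.1) (λ.0) (λ.0) ((λ.0) ((λ.λ.λ.1) (λ.0)))
  step 6: λ.(λ.λ.1) (λ.0) ((λ.0) ((λ.λ.λ.1) (λ.0)))
  step 7: λ.(λ.λ.0) ((λ.0) ((λ.λ.λ.1) (λ.0)))
  step 8: λ.λ.0

Answer: SAME — A ⇓ λ.λ.0, B ⇓ λ.λ.0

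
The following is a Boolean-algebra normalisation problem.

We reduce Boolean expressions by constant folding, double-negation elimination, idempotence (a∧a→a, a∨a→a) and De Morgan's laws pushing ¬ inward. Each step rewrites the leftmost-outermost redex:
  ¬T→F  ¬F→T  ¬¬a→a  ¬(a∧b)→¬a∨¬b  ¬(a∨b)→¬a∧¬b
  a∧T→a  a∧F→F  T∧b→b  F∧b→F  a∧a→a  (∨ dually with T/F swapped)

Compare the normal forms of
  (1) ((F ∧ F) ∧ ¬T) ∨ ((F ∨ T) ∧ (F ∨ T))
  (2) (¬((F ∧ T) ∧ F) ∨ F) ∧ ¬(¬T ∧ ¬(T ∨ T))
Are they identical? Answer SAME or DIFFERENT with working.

Term A:
  start: ((F ∧ F) ∧ ¬T) ∨ ((F ∨ T) ∧ (F ∨ T))
  →1  (F ∧ ¬T) ∨ ((F ∨ T) ∧ (F ∨ T))
  →2  F ∨ ((F ∨ T) ∧ (F ∨ T))
  →3  (F ∨ T) ∧ (F ∨ T)
  →4  F ∨ T
  →5  T

Term B:
  start: (¬((F ∧ T) ∧ F) ∨ F) ∧ ¬(¬T ∧ ¬(T ∨ T))
  →1  ¬((F ∧ T) ∧ F) ∧ ¬(¬T ∧ ¬(T ∨ T))
  →2  (¬(F ∧ T) ∨ ¬F) ∧ ¬(¬T ∧ ¬(T ∨ T))
  →3  ((¬F ∨ ¬T) ∨ ¬F) ∧ ¬(¬T ∧ ¬(T ∨ T))
  →4  ((T ∨ ¬T) ∨ ¬F) ∧ ¬(¬T ∧ ¬(T ∨ T))
  →5  (T ∨ ¬F) ∧ ¬(¬T ∧ ¬(T ∨ T))
  →6  T ∧ ¬(¬T ∧ ¬(T ∨ T))
  →7  ¬(¬T ∧ ¬(T ∨ T))
  →8  ¬¬T ∨ ¬¬(T ∨ T)
  →9  T ∨ ¬¬(T ∨ T)
  →10  T

Answer: SAME — A ⇓ T, B ⇓ T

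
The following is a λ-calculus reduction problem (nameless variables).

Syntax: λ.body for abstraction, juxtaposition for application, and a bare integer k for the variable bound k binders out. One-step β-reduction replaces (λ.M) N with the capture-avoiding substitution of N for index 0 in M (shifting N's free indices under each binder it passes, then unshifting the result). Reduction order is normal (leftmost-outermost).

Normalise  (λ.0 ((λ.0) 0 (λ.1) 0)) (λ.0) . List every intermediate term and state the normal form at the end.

  start: (λ.0 ((λ.0) 0 (λ.1) 0)) (λ.0)
  →1  (λ.0) ((λ.0) (λ.0) (λ.λ.0) (λ.0))
  →2  (λ.0) (λ.0) (λ.λ.0) (λ.0)
  →3  (λ.0) (λ.λ.0) (λ.0)
  →4  (λ.λ.0) (λ.0)
  →5  λ.0

Answer: normal form = λ.0  (in 5 steps)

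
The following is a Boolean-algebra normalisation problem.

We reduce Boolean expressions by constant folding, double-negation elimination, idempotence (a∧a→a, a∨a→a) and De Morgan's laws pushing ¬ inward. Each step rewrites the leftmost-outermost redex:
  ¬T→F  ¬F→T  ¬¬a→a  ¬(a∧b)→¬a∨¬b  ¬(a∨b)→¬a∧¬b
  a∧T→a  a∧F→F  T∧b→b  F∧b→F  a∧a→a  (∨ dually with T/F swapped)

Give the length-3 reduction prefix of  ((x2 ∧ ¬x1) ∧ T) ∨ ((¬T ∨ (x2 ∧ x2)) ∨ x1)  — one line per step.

  start: ((x2 ∧ ¬x1) ∧ T) ∨ ((¬T ∨ (x2 ∧ x2)) ∨ x1)
  step 1: (x2 ∧ ¬x1) ∨ ((¬T ∨ (x2 ∧ x2)) ∨ x1)
  step 2: (x2 ∧ ¬x1) ∨ ((F ∨ (x2 ∧ x2)) ∨ x1)
  step 3: (x2 ∧ ¬x1) ∨ ((x2 ∧ x2) ∨ x1)

Answer: after 3 steps: (x2 ∧ ¬x1) ∨ ((x2 ∧ x2) ∨ x1)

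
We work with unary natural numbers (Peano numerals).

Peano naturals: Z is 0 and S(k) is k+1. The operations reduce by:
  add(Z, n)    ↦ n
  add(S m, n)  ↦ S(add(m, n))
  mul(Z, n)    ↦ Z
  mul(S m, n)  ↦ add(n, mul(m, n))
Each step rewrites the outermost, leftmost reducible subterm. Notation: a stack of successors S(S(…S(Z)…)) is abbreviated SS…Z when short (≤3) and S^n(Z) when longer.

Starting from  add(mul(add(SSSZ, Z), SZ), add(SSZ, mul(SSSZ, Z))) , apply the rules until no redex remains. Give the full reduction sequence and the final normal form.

  start: add(mul(add(SSSZ, Z), SZ), add(SSZ, mul(SSSZ, Z)))
  step 1: add(mul(S(add(SSZ, Z)), SZ), add(SSZ, mul(SSSZ, Z)))
  step 2: add(add(SZ, mul(add(SSZ, Z), SZ)), add(SSZ, mul(SSSZ, Z)))
  step 3: add(S(add(Z, mul(add(SSZ, Z), SZ))), add(SSZ, mul(SSSZ, Z)))
  step 4: S(add(add(Z, mul(add(SSZ, Z), SZ)), add(SSZ, mul(SSSZ, Z))))
  step 5: S(add(mul(add(SSZ, Z), SZ), add(SSZ, mul(SSSZ, Z))))
  step 6: S(add(mul(S(add(SZ, Z)), SZ), add(SSZ, mul(SSSZ, Z))))
  step 7: S(add(add(SZ, mul(add(SZ, Z), SZ)), add(SSZ, mul(SSSZ, Z))))
  step 8: S(add(S(add(Z, mul(add(SZ, Z), SZ))), add(SSZ, mul(SSSZ, Z))))
  step 9: S(S(add(add(Z, mul(add(SZ, Z), SZ)), add(SSZ, mul(SSSZ, Z)))))
  step 10: S(S(add(mul(add(SZ, Z), SZ), add(SSZ, mul(SSSZ, Z)))))
  step 11: S(S(add(mul(S(add(Z, Z)), SZ), add(SSZ, mul(SSSZ, Z)))))
  step 12: S(S(add(add(SZ, mul(add(Z, Z), SZ)), add(SSZ, mul(SSSZ, Z)))))
  step 13: S(S(add(S(add(Z, mul(add(Z, Z), SZ))), add(SSZ, mul(SSSZ, Z)))))
  step 14: S(S(S(add(add(Z, mul(add(Z, Z), SZ)), add(SSZ, mul(SSSZ, Z))))))
  step 15: S(S(S(add(mul(add(Z, Z), SZ), add(SSZ, mul(SSSZ, Z))))))
  step 16: S(S(S(add(mul(Z, SZ), add(SSZ, mul(SSSZ, Z))))))
  step 17: S(S(S(add(Z, add(SSZ, mul(SSSZ, Z))))))
  step 18: S(S(S(add(SSZ, mul(SSSZ, Z)))))
  step 19: S(S(S(S(add(SZ, mul(SSSZ, Z))))))
  step 20: S(S(S(S(S(add(Z, mul(SSSZ, Z)))))))
  step 21: S(S(S(S(S(mul(SSSZ, Z))))))
  step 22: S(S(S(S(S(add(Z, mul(SSZ, Z)))))))
  step 23: S(S(S(S(S(mul(SSZ, Z))))))
  step 24: S(S(S(S(S(add(Z, mul(SZ, Z)))))))
  step 25: S(S(S(S(S(mul(SZ, Z))))))
  step 26: S(S(S(S(S(add(Z, mul(Z, Z)))))))
  step 27: S(S(S(S(S(mul(Z, Z))))))
  step 28: S^5(Z)

Answer: normal form = S^5(Z)  (in 28 steps)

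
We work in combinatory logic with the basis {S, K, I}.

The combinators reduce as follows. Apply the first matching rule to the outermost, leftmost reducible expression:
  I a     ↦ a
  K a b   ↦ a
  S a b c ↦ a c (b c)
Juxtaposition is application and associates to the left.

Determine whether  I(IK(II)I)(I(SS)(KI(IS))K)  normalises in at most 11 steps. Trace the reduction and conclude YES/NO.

Answer: YES — reaches normal form SKK in 9 ≤ 11 steps

Working:
  start: I(IK(II)I)(I(SS)(KI(IS))K)
  →1  IK(II)I(I(SS)(KI(IS))K)
  →2  K(II)I(I(SS)(KI(IS))K)
  →3  II(I(SS)(KI(IS))K)
  →4  I(I(SS)(KI(IS))K)
  →5  I(SS)(KI(IS))K
  →6  SS(KI(IS))K
  →7  SK(KI(IS)K)
  →8  SK(IK)
  →9  SKK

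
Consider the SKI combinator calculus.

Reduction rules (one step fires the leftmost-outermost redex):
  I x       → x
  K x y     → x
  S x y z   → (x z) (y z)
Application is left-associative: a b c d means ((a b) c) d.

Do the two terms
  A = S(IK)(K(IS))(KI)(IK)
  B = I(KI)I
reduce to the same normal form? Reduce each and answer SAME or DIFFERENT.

Term A:
  start: S(IK)(K(IS))(KI)(IK)
  step 1: IK(KI)(K(IS)(KI))(IK)
  step 2: K(KI)(K(IS)(KI))(IK)
  step 3: KI(IK)
  step 4: I

Term B:
  start: I(KI)I
  step 1: KII
  step 2: I

Answer: SAME — A ⇓ I, B ⇓ I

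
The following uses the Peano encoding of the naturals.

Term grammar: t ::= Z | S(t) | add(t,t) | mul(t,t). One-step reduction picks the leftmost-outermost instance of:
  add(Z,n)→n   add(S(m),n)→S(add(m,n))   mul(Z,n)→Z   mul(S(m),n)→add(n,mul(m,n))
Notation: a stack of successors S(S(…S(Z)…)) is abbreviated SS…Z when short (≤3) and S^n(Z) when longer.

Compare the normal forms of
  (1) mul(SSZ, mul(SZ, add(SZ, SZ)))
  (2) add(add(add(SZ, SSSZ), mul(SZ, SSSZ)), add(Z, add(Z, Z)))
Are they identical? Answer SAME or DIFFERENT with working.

Term A:
  start: mul(SSZ, mul(SZ, add(SZ, SZ)))
  →1  add(mul(SZ, add(SZ, SZ)), mul(SZ, mul(SZ, add(SZ, SZ))))
  →2  add(add(add(SZ, SZ), mul(Z, add(SZ, SZ))), mul(SZ, mul(SZ, add(SZ, SZ))))
  →3  add(add(S(add(Z, SZ)), mul(Z, add(SZ, SZ))), mul(SZ, mul(SZ, add(SZ, SZ))))
  →4  add(S(add(add(Z, SZ), mul(Z, add(SZ, SZ)))), mul(SZ, mul(SZ, add(SZ, SZ))))
  →5  S(add(add(add(Z, SZ), mul(Z, add(SZ, SZ))), mul(SZ, mul(SZ, add(SZ, SZ)))))
  →6  S(add(add(SZ, mul(Z, add(SZ, SZ))), mul(SZ, mul(SZ, add(SZ, SZ)))))
  →7  S(add(S(add(Z, mul(Z, add(SZ, SZ)))), mul(SZ, mul(SZ, add(SZ, SZ)))))
  →8  S(S(add(add(Z, mul(Z, add(SZ, SZ))), mul(SZ, mul(SZ, add(SZ, SZ))))))
  →9  S(S(add(mul(Z, add(SZ, SZ)), mul(SZ, mul(SZ, add(SZ, SZ))))))
  →10  S(S(add(Z, mul(SZ, mul(SZ, add(SZ, SZ))))))
  →11  S(S(mul(SZ, mul(SZ, add(SZ, SZ)))))
  →12  S(S(add(mul(SZ, add(SZ, SZ)), mul(Z, mul(SZ, add(SZ, SZ))))))
  →13  S(S(add(add(add(SZ, SZ), mul(Z, add(SZ, SZ))), mul(Z, mul(SZ, add(SZ, SZ))))))
  →14  S(S(add(add(S(add(Z, SZ)), mul(Z, add(SZ, SZ))), mul(Z, mul(SZ, add(SZ, SZ))))))
  →15  S(S(add(S(add(add(Z, SZ), mul(Z, add(SZ, SZ)))), mul(Z, mul(SZ, add(SZ, SZ))))))
  →16  S(S(S(add(add(add(Z, SZ), mul(Z, add(SZ, SZ))), mul(Z, mul(SZ, add(SZ, SZ)))))))
  →17  S(S(S(add(add(SZ, mul(Z, add(SZ, SZ))), mul(Z, mul(SZ, add(SZ, SZ)))))))
  →18  S(S(S(add(S(add(Z, mul(Z, add(SZ, SZ)))), mul(Z, mul(SZ, add(SZ, SZ)))))))
  →19  S(S(S(S(add(add(Z, mul(Z, add(SZ, SZ))), mul(Z, mul(SZ, add(SZ, SZ))))))))
  →20  S(S(S(S(add(mul(Z, add(SZ, SZ)), mul(Z, mul(SZ, add(SZ, SZ))))))))
  →21  S(S(S(S(add(Z, mul(Z, mul(SZ, add(SZ, SZ))))))))
  →22  S(S(S(S(mul(Z, mul(SZ, add(SZ, SZ)))))))
  →23  S^4(Z)

Term B:
  start: add(add(add(SZ, SSSZ), mul(SZ, SSSZ)), add(Z, add(Z, Z)))
  →1  add(add(S(add(Z, SSSZ)), mul(SZ, SSSZ)), add(Z, add(Z, Z)))
  →2  add(S(add(add(Z, SSSZ), mul(SZ, SSSZ))), add(Z, add(Z, Z)))
  →3  S(add(add(add(Z, SSSZ), mul(SZ, SSSZ)), add(Z, add(Z, Z))))
  →4  S(add(add(SSSZ, mul(SZ, SSSZ)), add(Z, add(Z, Z))))
  →5  S(add(S(add(SSZ, mul(SZ, SSSZ))), add(Z, add(Z, Z))))
  →6  S(S(add(add(SSZ, mul(SZ, SSSZ)), add(Z, add(Z, Z)))))
  →7  S(S(add(S(add(SZ, mul(SZ, SSSZ))), add(Z, add(Z, Z)))))
  →8  S(S(S(add(add(SZ, mul(SZ, SSSZ)), add(Z, add(Z, Z))))))
  →9  S(S(S(add(S(add(Z, mul(SZ, SSSZ))), add(Z, add(Z, Z))))))
  →10  S(S(S(S(add(add(Z, mul(SZ, SSSZ)), add(Z, add(Z, Z)))))))
  →11  S(S(S(S(add(mul(SZ, SSSZ), add(Z, add(Z, Z)))))))
  →12  S(S(S(S(add(add(SSSZ, mul(Z, SSSZ)), add(Z, add(Z, Z)))))))
  →13  S(S(S(S(add(S(add(SSZ, mul(Z, SSSZ))), add(Z, add(Z, Z)))))))
  →14  S(S(S(S(S(add(add(SSZ, mul(Z, SSSZ)), add(Z, add(Z, Z))))))))
  →15  S(S(S(S(S(add(S(add(SZ, mul(Z, SSSZ))), add(Z, add(Z, Z))))))))
  →16  S(S(S(S(S(S(add(add(SZ, mul(Z, SSSZ)), add(Z, add(Z, Z)))))))))
  →17  S(S(S(S(S(S(add(S(add(Z, mul(Z, SSSZ))), add(Z, add(Z, Z)))))))))
  →18  S(S(S(S(S(S(S(add(add(Z, mul(Z, SSSZ)), add(Z, add(Z, Z))))))))))
  →19  S(S(S(S(S(S(S(add(mul(Z, SSSZ), add(Z, add(Z, Z))))))))))
  →20  S(S(S(S(S(S(S(add(Z, add(Z, add(Z, Z))))))))))
  →21  S(S(S(S(S(S(S(add(Z, add(Z, Z)))))))))
  →22  S(S(S(S(S(S(S(add(Z, Z))))))))
  →23  S^7(Z)

Answer: DIFFERENT — A ⇓ S^4(Z), B ⇓ S^7(Z)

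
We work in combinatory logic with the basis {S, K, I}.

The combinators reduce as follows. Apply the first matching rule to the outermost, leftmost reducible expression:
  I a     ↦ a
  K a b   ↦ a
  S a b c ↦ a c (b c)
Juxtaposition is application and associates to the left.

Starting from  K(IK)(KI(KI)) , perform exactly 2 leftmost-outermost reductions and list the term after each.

  start: K(IK)(KI(KI))
  step 1: IK
  step 2: K

Answer: after 2 steps: K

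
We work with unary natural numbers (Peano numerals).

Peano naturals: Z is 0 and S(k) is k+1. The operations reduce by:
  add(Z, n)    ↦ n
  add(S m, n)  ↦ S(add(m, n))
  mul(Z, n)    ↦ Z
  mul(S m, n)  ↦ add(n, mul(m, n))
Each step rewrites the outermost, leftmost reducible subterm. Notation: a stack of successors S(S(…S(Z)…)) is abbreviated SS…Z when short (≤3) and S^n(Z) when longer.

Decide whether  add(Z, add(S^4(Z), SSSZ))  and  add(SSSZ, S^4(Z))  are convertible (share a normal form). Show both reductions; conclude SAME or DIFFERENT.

Term A:
  start: add(Z, add(S^4(Z), SSSZ))
  step 1: add(S^4(Z), SSSZ)
  step 2: S(add(SSSZ, SSSZ))
  step 3: S(S(add(SSZ, SSSZ)))
  step 4: S(S(S(add(SZ, SSSZ))))
  step 5: S(S(S(S(add(Z, SSSZ)))))
  step 6: S^7(Z)

Term B:
  start: add(SSSZ, S^4(Z))
  step 1: S(add(SSZ, S^4(Z)))
  step 2: S(S(add(SZ, S^4(Z))))
  step 3: S(S(S(add(Z, S^4(Z)))))
  step 4: S^7(Z)

Answer: SAME — A ⇓ S^7(Z), B ⇓ S^7(Z)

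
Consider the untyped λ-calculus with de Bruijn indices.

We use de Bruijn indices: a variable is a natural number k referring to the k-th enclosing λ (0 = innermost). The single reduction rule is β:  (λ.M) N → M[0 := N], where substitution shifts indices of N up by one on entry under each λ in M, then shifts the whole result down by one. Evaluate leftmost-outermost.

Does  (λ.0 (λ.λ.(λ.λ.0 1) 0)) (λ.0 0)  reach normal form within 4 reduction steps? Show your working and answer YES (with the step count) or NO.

  start: (λ.0 (λ.λ.(λ.λ.0 1) 0)) (λ.0 0)
  step 1: (λ.0 0) (λ.λ.(λ.λ.0 1) 0)
  step 2: (λ.λ.(λ.λ.0 1) 0) (λ.λ.(λ.λ.0 1) 0)
  step 3: λ.(λ.λ.0 1) 0
  step 4: λ.λ.0 1

Answer: YES — reaches normal form λ.λ.0 1 in 4 ≤ 4 steps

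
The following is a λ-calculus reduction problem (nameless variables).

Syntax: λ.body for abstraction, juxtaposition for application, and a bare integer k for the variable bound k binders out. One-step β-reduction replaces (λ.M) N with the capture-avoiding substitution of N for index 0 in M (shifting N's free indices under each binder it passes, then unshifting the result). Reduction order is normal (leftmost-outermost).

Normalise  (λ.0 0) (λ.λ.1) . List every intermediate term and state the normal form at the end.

  start: (λ.0 0) (λ.λ.1)
  [1] (λ.λ.1) (λ.λ.1)
  [2] λ.λ.λ.1

Answer: normal form = λ.λ.λ.1  (in 2 steps)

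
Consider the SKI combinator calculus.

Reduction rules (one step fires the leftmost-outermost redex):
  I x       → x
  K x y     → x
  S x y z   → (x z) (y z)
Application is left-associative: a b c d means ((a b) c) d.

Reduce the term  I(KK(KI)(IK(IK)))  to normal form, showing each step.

Answer: normal form = K(KK)  (in 4 steps)

Derivation:
  start: I(KK(KI)(IK(IK)))
  [1] KK(KI)(IK(IK))
  [2] K(IK(IK))
  [3] K(K(IK))
  [4] K(KK)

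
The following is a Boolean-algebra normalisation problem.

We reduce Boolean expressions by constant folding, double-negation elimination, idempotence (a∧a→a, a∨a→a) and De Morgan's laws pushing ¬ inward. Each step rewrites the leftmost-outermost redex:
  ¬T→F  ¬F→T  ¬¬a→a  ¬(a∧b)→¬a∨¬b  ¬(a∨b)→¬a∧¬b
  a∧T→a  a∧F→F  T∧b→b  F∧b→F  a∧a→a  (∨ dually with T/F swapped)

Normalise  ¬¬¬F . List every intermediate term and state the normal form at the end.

  start: ¬¬¬F
  →1  ¬F
  →2  T

Answer: normal form = T  (in 2 steps)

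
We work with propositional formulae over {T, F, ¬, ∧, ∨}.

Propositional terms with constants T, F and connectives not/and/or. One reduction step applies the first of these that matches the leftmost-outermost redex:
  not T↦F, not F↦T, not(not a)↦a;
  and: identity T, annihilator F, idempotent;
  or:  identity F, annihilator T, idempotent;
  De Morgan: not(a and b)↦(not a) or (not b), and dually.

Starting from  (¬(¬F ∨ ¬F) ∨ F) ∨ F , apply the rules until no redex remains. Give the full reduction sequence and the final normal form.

Answer: normal form = F  (in 5 steps)

Derivation:
  start: (¬(¬F ∨ ¬F) ∨ F) ∨ F
  [1] ¬(¬F ∨ ¬F) ∨ F
  [2] ¬(¬F ∨ ¬F)
  [3] ¬¬F ∧ ¬¬F
  [4] ¬¬F
  [5] F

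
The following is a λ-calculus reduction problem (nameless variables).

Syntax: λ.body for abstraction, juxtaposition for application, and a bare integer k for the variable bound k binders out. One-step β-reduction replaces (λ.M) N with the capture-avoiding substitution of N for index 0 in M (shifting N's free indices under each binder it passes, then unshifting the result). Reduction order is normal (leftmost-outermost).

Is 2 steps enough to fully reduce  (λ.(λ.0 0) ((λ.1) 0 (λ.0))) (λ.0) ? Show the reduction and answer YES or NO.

  start: (λ.(λ.0 0) ((λ.1) 0 (λ.0))) (λ.0)
  step 1: (λ.0 0) ((λ.λ.0) (λ.0) (λ.0))
  step 2: (λ.λ.0) (λ.0) (λ.0) ((λ.λ.0) (λ.0) (λ.0))

Answer: NO — after 2 steps the term is (λ.λ.0) (λ.0) (λ.0) ((λ.λ.0) (λ.0) (λ.0)), not yet normal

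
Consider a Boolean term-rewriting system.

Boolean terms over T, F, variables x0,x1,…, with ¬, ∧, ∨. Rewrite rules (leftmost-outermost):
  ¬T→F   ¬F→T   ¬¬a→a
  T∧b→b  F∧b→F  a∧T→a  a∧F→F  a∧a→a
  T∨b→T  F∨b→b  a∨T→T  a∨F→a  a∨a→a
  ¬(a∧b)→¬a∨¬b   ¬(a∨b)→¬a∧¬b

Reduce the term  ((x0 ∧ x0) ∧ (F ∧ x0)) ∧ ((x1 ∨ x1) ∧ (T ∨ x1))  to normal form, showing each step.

  start: ((x0 ∧ x0) ∧ (F ∧ x0)) ∧ ((x1 ∨ x1) ∧ (T ∨ x1))
  step 1: (x0 ∧ (F ∧ x0)) ∧ ((x1 ∨ x1) ∧ (T ∨ x1))
  step 2: (x0 ∧ F) ∧ ((x1 ∨ x1) ∧ (T ∨ x1))
  step 3: F ∧ ((x1 ∨ x1) ∧ (T ∨ x1))
  step 4: F

Answer: normal form = F  (in 4 steps)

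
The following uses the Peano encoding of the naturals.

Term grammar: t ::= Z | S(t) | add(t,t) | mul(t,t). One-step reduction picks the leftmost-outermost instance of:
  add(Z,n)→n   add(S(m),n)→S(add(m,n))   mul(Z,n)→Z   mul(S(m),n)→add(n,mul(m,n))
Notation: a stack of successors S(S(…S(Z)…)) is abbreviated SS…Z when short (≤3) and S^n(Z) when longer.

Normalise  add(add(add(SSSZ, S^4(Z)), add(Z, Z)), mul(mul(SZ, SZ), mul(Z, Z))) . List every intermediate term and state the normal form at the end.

  start: add(add(add(SSSZ, S^4(Z)), add(Z, Z)), mul(mul(SZ, SZ), mul(Z, Z)))
  [1] add(add(S(add(SSZ, S^4(Z))), add(Z, Z)), mul(mul(SZ, SZ), mul(Z, Z)))
  [2] add(S(add(add(SSZ, S^4(Z)), add(Z, Z))), mul(mul(SZ, SZ), mul(Z, Z)))
  [3] S(add(add(add(SSZ, S^4(Z)), add(Z, Z)), mul(mul(SZ, SZ), mul(Z, Z))))
  [4] S(add(add(S(add(SZ, S^4(Z))), add(Z, Z)), mul(mul(SZ, SZ), mul(Z, Z))))
  [5] S(add(S(add(add(SZ, S^4(Z)), add(Z, Z))), mul(mul(SZ, SZ), mul(Z, Z))))
  [6] S(S(add(add(add(SZ, S^4(Z)), add(Z, Z)), mul(mul(SZ, SZ), mul(Z, Z)))))
  [7] S(S(add(add(S(add(Z, S^4(Z))), add(Z, Z)), mul(mul(SZ, SZ), mul(Z, Z)))))
  [8] S(S(add(S(add(add(Z, S^4(Z)), add(Z, Z))), mul(mul(SZ, SZ), mul(Z, Z)))))
  [9] S(S(S(add(add(add(Z, S^4(Z)), add(Z, Z)), mul(mul(SZ, SZ), mul(Z, Z))))))
  [10] S(S(S(add(add(S^4(Z), add(Z, Z)), mul(mul(SZ, SZ), mul(Z, Z))))))
  [11] S(S(S(add(S(add(SSSZ, add(Z, Z))), mul(mul(SZ, SZ), mul(Z, Z))))))
  [12] S(S(S(S(add(add(SSSZ, add(Z, Z)), mul(mul(SZ, SZ), mul(Z, Z)))))))
  [13] S(S(S(S(add(S(add(SSZ, add(Z, Z))), mul(mul(SZ, SZ), mul(Z, Z)))))))
  [14] S(S(S(S(S(add(add(SSZ, add(Z, Z)), mul(mul(SZ, SZ), mul(Z, Z))))))))
  [15] S(S(S(S(S(add(S(add(SZ, add(Z, Z))), mul(mul(SZ, SZ), mul(Z, Z))))))))
  [16] S(S(S(S(S(S(add(add(SZ, add(Z, Z)), mul(mul(SZ, SZ), mul(Z, Z)))))))))
  [17] S(S(S(S(S(S(add(S(add(Z, add(Z, Z))), mul(mul(SZ, SZ), mul(Z, Z)))))))))
  [18] S(S(S(S(S(S(S(add(add(Z, add(Z, Z)), mul(mul(SZ, SZ), mul(Z, Z))))))))))
  [19] S(S(S(S(S(S(S(add(add(Z, Z), mul(mul(SZ, SZ), mul(Z, Z))))))))))
  [20] S(S(S(S(S(S(S(add(Z, mul(mul(SZ, SZ), mul(Z, Z))))))))))
  [21] S(S(S(S(S(S(S(mul(mul(SZ, SZ), mul(Z, Z)))))))))
  [22] S(S(S(S(S(S(S(mul(add(SZ, mul(Z, SZ)), mul(Z, Z)))))))))
  [23] S(S(S(S(S(S(S(mul(S(add(Z, mul(Z, SZ))), mul(Z, Z)))))))))
  [24] S(S(S(S(S(S(S(add(mul(Z, Z), mul(add(Z, mul(Z, SZ)), mul(Z, Z))))))))))
  [25] S(S(S(S(S(S(S(add(Z, mul(add(Z, mul(Z, SZ)), mul(Z, Z))))))))))
  [26] S(S(S(S(S(S(S(mul(add(Z, mul(Z, SZ)), mul(Z, Z)))))))))
  [27] S(S(S(S(S(S(S(mul(mul(Z, SZ), mul(Z, Z)))))))))
  [28] S(S(S(S(S(S(S(mul(Z, mul(Z, Z)))))))))
  [29] S^7(Z)

Answer: normal form = S^7(Z)  (in 29 steps)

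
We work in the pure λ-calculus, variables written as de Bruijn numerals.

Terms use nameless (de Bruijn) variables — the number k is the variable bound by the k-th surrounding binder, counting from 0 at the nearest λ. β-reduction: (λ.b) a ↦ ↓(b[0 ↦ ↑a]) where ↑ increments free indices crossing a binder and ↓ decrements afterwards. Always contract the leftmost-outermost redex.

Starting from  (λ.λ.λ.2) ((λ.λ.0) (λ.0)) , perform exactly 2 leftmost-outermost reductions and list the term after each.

  start: (λ.λ.λ.2) ((λ.λ.0) (λ.0))
  →1  λ.λ.(λ.λ.0) (λ.0)
  →2  λ.λ.λ.0

Answer: after 2 steps: λ.λ.λ.0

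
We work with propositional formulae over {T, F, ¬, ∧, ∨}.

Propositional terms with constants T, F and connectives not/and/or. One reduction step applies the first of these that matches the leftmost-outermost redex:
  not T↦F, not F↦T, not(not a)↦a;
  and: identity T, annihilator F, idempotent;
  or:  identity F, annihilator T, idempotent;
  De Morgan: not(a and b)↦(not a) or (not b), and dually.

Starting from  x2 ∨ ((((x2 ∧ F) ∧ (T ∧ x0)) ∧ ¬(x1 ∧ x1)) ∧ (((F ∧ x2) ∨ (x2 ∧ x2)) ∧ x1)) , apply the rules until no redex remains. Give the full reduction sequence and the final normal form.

Answer: normal form = x2  (in 5 steps)

Derivation:
  start: x2 ∨ ((((x2 ∧ F) ∧ (T ∧ x0)) ∧ ¬(x1 ∧ x1)) ∧ (((F ∧ x2) ∨ (x2 ∧ x2)) ∧ x1))
  →1  x2 ∨ (((F ∧ (T ∧ x0)) ∧ ¬(x1 ∧ x1)) ∧ (((F ∧ x2) ∨ (x2 ∧ x2)) ∧ x1))
  →2  x2 ∨ ((F ∧ ¬(x1 ∧ x1)) ∧ (((F ∧ x2) ∨ (x2 ∧ x2)) ∧ x1))
  →3  x2 ∨ (F ∧ (((F ∧ x2) ∨ (x2 ∧ x2)) ∧ x1))
  →4  x2 ∨ F
  →5  x2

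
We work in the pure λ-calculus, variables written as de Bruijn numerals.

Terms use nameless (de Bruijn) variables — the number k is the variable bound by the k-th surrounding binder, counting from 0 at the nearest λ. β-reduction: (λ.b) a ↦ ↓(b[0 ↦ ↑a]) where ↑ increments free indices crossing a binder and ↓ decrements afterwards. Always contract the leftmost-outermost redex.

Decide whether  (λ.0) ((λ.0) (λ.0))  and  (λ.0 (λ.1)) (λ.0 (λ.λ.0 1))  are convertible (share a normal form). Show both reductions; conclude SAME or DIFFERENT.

Term A:
  start: (λ.0) ((λ.0) (λ.0))
  step 1: (λ.0) (λ.0)
  step 2: λ.0

Term B:
  start: (λ.0 (λ.1)) (λ.0 (λ.λ.0 1))
  step 1: (λ.0 (λ.λ.0 1)) (λ.λ.0 (λ.λ.0 1))
  step 2: (λ.λ.0 (λ.λ.0 1)) (λ.λ.0 1)
  step 3: λ.0 (λ.λ.0 1)

Answer: DIFFERENT — A ⇓ λ.0, B ⇓ λ.0 (λ.λ.0 1)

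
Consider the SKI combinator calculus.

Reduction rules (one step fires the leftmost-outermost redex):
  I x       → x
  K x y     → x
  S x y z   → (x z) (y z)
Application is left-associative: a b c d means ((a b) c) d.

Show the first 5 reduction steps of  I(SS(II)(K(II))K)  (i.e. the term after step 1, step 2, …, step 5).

Answer: after 5 steps: I(II(K(II))K)

Derivation:
  start: I(SS(II)(K(II))K)
  [1] SS(II)(K(II))K
  [2] S(K(II))(II(K(II)))K
  [3] K(II)K(II(K(II))K)
  [4] II(II(K(II))K)
  [5] I(II(K(II))K)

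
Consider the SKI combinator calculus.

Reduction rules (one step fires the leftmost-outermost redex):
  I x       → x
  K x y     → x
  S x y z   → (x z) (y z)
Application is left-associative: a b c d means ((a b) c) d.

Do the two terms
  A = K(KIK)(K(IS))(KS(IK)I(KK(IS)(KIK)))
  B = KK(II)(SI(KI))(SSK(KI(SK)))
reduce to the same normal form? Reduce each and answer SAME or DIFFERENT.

Answer: SAME — A ⇓ SI(KI), B ⇓ SI(KI)

Reduction:
Term A:
  start: K(KIK)(K(IS))(KS(IK)I(KK(IS)(KIK)))
  →1  KIK(KS(IK)I(KK(IS)(KIK)))
  →2  I(KS(IK)I(KK(IS)(KIK)))
  →3  KS(IK)I(KK(IS)(KIK))
  →4  SI(KK(IS)(KIK))
  →5  SI(K(KIK))
  →6  SI(KI)

Term B:
  start: KK(II)(SI(KI))(SSK(KI(SK)))
  →1  K(SI(KI))(SSK(KI(SK)))
  →2  SI(KI)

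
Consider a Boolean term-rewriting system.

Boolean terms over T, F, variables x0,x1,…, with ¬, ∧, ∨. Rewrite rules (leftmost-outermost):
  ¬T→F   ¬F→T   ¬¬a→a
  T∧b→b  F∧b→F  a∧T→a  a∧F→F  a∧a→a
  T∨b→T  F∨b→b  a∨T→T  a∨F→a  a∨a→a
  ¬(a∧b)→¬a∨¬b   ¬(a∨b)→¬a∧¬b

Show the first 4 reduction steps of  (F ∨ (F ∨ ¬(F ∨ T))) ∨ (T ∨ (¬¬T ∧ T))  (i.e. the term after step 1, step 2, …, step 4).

  start: (F ∨ (F ∨ ¬(F ∨ T))) ∨ (T ∨ (¬¬T ∧ T))
  →1  (F ∨ ¬(F ∨ T)) ∨ (T ∨ (¬¬T ∧ T))
  →2  ¬(F ∨ T) ∨ (T ∨ (¬¬T ∧ T))
  →3  (¬F ∧ ¬T) ∨ (T ∨ (¬¬T ∧ T))
  →4  (T ∧ ¬T) ∨ (T ∨ (¬¬T ∧ T))

Answer: after 4 steps: (T ∧ ¬T) ∨ (T ∨ (¬¬T ∧ T))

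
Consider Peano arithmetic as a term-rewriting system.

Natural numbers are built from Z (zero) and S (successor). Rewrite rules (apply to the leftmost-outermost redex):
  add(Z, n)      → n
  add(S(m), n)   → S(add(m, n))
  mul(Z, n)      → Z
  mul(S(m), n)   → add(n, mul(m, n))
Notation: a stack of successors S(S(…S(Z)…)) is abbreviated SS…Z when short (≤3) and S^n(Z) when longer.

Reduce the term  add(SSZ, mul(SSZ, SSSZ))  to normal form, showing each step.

Answer: normal form = S^8(Z)  (in 14 steps)

Working:
  start: add(SSZ, mul(SSZ, SSSZ))
  →1  S(add(SZ, mul(SSZ, SSSZ)))
  →2  S(S(add(Z, mul(SSZ, SSSZ))))
  →3  S(S(mul(SSZ, SSSZ)))
  →4  S(S(add(SSSZ, mul(SZ, SSSZ))))
  →5  S(S(S(add(SSZ, mul(SZ, SSSZ)))))
  →6  S(S(S(S(add(SZ, mul(SZ, SSSZ))))))
  →7  S(S(S(S(S(add(Z, mul(SZ, SSSZ)))))))
  →8  S(S(S(S(S(mul(SZ, SSSZ))))))
  →9  S(S(S(S(S(add(SSSZ, mul(Z, SSSZ)))))))
  →10  S(S(S(S(S(S(add(SSZ, mul(Z, SSSZ))))))))
  →11  S(S(S(S(S(S(S(add(SZ, mul(Z, SSSZ)))))))))
  →12  S(S(S(S(S(S(S(S(add(Z, mul(Z, SSSZ))))))))))
  →13  S(S(S(S(S(S(S(S(mul(Z, SSSZ)))))))))
  →14  S^8(Z)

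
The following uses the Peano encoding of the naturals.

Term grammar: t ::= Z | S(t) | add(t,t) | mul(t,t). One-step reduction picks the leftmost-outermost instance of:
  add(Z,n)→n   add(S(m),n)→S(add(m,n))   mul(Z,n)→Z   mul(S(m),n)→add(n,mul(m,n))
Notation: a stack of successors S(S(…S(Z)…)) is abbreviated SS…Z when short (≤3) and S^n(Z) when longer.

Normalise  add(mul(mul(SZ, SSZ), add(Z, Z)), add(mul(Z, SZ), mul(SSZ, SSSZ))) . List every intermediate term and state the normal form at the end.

  start: add(mul(mul(SZ, SSZ), add(Z, Z)), add(mul(Z, SZ), mul(SSZ, SSSZ)))
  [1] add(mul(add(SSZ, mul(Z, SSZ)), add(Z, Z)), add(mul(Z, SZ), mul(SSZ, SSSZ)))
  [2] add(mul(S(add(SZ, mul(Z, SSZ))), add(Z, Z)), add(mul(Z, SZ), mul(SSZ, SSSZ)))
  [3] add(add(add(Z, Z), mul(add(SZ, mul(Z, SSZ)), add(Z, Z))), add(mul(Z, SZ), mul(SSZ, SSSZ)))
  [4] add(add(Z, mul(add(SZ, mul(Z, SSZ)), add(Z, Z))), add(mul(Z, SZ), mul(SSZ, SSSZ)))
  [5] add(mul(add(SZ, mul(Z, SSZ)), add(Z, Z)), add(mul(Z, SZ), mul(SSZ, SSSZ)))
  [6] add(mul(S(add(Z, mul(Z, SSZ))), add(Z, Z)), add(mul(Z, SZ), mul(SSZ, SSSZ)))
  [7] add(add(add(Z, Z), mul(add(Z, mul(Z, SSZ)), add(Z, Z))), add(mul(Z, SZ), mul(SSZ, SSSZ)))
  [8] add(add(Z, mul(add(Z, mul(Z, SSZ)), add(Z, Z))), add(mul(Z, SZ), mul(SSZ, SSSZ)))
  [9] add(mul(add(Z, mul(Z, SSZ)), add(Z, Z)), add(mul(Z, SZ), mul(SSZ, SSSZ)))
  [10] add(mul(mul(Z, SSZ), add(Z, Z)), add(mul(Z, SZ), mul(SSZ, SSSZ)))
  [11] add(mul(Z, add(Z, Z)), add(mul(Z, SZ), mul(SSZ, SSSZ)))
  [12] add(Z, add(mul(Z, SZ), mul(SSZ, SSSZ)))
  [13] add(mul(Z, SZ), mul(SSZ, SSSZ))
  [14] add(Z, mul(SSZ, SSSZ))
  [15] mul(SSZ, SSSZ)
  [16] add(SSSZ, mul(SZ, SSSZ))
  [17] S(add(SSZ, mul(SZ, SSSZ)))
  [18] S(S(add(SZ, mul(SZ, SSSZ))))
  [19] S(S(S(add(Z, mul(SZ, SSSZ)))))
  [20] S(S(S(mul(SZ, SSSZ))))
  [21] S(S(S(add(SSSZ, mul(Z, SSSZ)))))
  [22] S(S(S(S(add(SSZ, mul(Z, SSSZ))))))
  [23] S(S(S(S(S(add(SZ, mul(Z, SSSZ)))))))
  [24] S(S(S(S(S(S(add(Z, mul(Z, SSSZ))))))))
  [25] S(S(S(S(S(S(mul(Z, SSSZ)))))))
  [26] S^6(Z)

Answer: normal form = S^6(Z)  (in 26 steps)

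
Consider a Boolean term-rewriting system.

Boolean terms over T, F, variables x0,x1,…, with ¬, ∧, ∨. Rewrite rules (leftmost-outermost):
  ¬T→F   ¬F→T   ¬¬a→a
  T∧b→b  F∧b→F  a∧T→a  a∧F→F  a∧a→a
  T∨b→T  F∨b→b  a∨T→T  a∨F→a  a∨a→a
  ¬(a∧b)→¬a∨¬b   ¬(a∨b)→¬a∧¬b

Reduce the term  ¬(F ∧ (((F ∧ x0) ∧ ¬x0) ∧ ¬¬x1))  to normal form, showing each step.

Answer: normal form = T  (in 3 steps)

Working:
  start: ¬(F ∧ (((F ∧ x0) ∧ ¬x0) ∧ ¬¬x1))
  step 1: ¬F ∨ ¬(((F ∧ x0) ∧ ¬x0) ∧ ¬¬x1)
  step 2: T ∨ ¬(((F ∧ x0) ∧ ¬x0) ∧ ¬¬x1)
  step 3: T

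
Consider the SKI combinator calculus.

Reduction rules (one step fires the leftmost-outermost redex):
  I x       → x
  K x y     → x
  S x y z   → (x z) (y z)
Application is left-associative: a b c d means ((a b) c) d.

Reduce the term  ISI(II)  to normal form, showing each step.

  start: ISI(II)
  →1  SI(II)
  →2  SII

Answer: normal form = SII  (in 2 steps)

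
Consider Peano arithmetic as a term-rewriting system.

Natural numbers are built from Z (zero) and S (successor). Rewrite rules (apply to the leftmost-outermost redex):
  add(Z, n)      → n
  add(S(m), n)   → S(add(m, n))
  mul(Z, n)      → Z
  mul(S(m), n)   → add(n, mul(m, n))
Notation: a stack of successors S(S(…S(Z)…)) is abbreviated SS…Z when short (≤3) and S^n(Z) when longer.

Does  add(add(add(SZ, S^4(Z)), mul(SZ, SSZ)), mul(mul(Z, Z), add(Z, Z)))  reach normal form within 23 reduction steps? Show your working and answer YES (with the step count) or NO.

  start: add(add(add(SZ, S^4(Z)), mul(SZ, SSZ)), mul(mul(Z, Z), add(Z, Z)))
  [1] add(add(S(add(Z, S^4(Z))), mul(SZ, SSZ)), mul(mul(Z, Z), add(Z, Z)))
  [2] add(S(add(add(Z, S^4(Z)), mul(SZ, SSZ))), mul(mul(Z, Z), add(Z, Z)))
  [3] S(add(add(add(Z, S^4(Z)), mul(SZ, SSZ)), mul(mul(Z, Z), add(Z, Z))))
  [4] S(add(add(S^4(Z), mul(SZ, SSZ)), mul(mul(Z, Z), add(Z, Z))))
  [5] S(add(S(add(SSSZ, mul(SZ, SSZ))), mul(mul(Z, Z), add(Z, Z))))
  [6] S(S(add(add(SSSZ, mul(SZ, SSZ)), mul(mul(Z, Z), add(Z, Z)))))
  [7] S(S(add(S(add(SSZ, mul(SZ, SSZ))), mul(mul(Z, Z), add(Z, Z)))))
  [8] S(S(S(add(add(SSZ, mul(SZ, SSZ)), mul(mul(Z, Z), add(Z, Z))))))
  [9] S(S(S(add(S(add(SZ, mul(SZ, SSZ))), mul(mul(Z, Z), add(Z, Z))))))
  [10] S(S(S(S(add(add(SZ, mul(SZ, SSZ)), mul(mul(Z, Z), add(Z, Z)))))))
  [11] S(S(S(S(add(S(add(Z, mul(SZ, SSZ))), mul(mul(Z, Z), add(Z, Z)))))))
  [12] S(S(S(S(S(add(add(Z, mul(SZ, SSZ)), mul(mul(Z, Z), add(Z, Z))))))))
  [13] S(S(S(S(S(add(mul(SZ, SSZ), mul(mul(Z, Z), add(Z, Z))))))))
  [14] S(S(S(S(S(add(add(SSZ, mul(Z, SSZ)), mul(mul(Z, Z), add(Z, Z))))))))
  [15] S(S(S(S(S(add(S(add(SZ, mul(Z, SSZ))), mul(mul(Z, Z), add(Z, Z))))))))
  [16] S(S(S(S(S(S(add(add(SZ, mul(Z, SSZ)), mul(mul(Z, Z), add(Z, Z)))))))))
  [17] S(S(S(S(S(S(add(S(add(Z, mul(Z, SSZ))), mul(mul(Z, Z), add(Z, Z)))))))))
  [18] S(S(S(S(S(S(S(add(add(Z, mul(Z, SSZ)), mul(mul(Z, Z), add(Z, Z))))))))))
  [19] S(S(S(S(S(S(S(add(mul(Z, SSZ), mul(mul(Z, Z), add(Z, Z))))))))))
  [20] S(S(S(S(S(S(S(add(Z, mul(mul(Z, Z), add(Z, Z))))))))))
  [21] S(S(S(S(S(S(S(mul(mul(Z, Z), add(Z, Z)))))))))
  [22] S(S(S(S(S(S(S(mul(Z, add(Z, Z)))))))))
  [23] S^7(Z)

Answer: YES — reaches normal form S^7(Z) in 23 ≤ 23 steps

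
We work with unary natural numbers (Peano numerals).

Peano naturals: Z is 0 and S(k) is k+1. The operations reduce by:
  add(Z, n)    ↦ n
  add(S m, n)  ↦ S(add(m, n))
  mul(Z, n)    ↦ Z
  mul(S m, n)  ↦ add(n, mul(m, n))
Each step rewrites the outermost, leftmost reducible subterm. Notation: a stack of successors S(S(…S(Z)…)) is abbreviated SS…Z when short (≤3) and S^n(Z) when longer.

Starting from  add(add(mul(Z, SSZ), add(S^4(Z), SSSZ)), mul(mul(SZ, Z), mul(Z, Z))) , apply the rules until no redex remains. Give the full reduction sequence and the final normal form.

Answer: normal form = S^7(Z)  (in 19 steps)

Reduction:
  start: add(add(mul(Z, SSZ), add(S^4(Z), SSSZ)), mul(mul(SZ, Z), mul(Z, Z)))
  step 1: add(add(Z, add(S^4(Z), SSSZ)), mul(mul(SZ, Z), mul(Z, Z)))
  step 2: add(add(S^4(Z), SSSZ), mul(mul(SZ, Z), mul(Z, Z)))
  step 3: add(S(add(SSSZ, SSSZ)), mul(mul(SZ, Z), mul(Z, Z)))
  step 4: S(add(add(SSSZ, SSSZ), mul(mul(SZ, Z), mul(Z, Z))))
  step 5: S(add(S(add(SSZ, SSSZ)), mul(mul(SZ, Z), mul(Z, Z))))
  step 6: S(S(add(add(SSZ, SSSZ), mul(mul(SZ, Z), mul(Z, Z)))))
  step 7: S(S(add(S(add(SZ, SSSZ)), mul(mul(SZ, Z), mul(Z, Z)))))
  step 8: S(S(S(add(add(SZ, SSSZ), mul(mul(SZ, Z), mul(Z, Z))))))
  step 9: S(S(S(add(S(add(Z, SSSZ)), mul(mul(SZ, Z), mul(Z, Z))))))
  step 10: S(S(S(S(add(add(Z, SSSZ), mul(mul(SZ, Z), mul(Z, Z)))))))
  step 11: S(S(S(S(add(SSSZ, mul(mul(SZ, Z), mul(Z, Z)))))))
  step 12: S(S(S(S(S(add(SSZ, mul(mul(SZ, Z), mul(Z, Z))))))))
  step 13: S(S(S(S(S(S(add(SZ, mul(mul(SZ, Z), mul(Z, Z)))))))))
  step 14: S(S(S(S(S(S(S(add(Z, mul(mul(SZ, Z), mul(Z, Z))))))))))
  step 15: S(S(S(S(S(S(S(mul(mul(SZ, Z), mul(Z, Z)))))))))
  step 16: S(S(S(S(S(S(S(mul(add(Z, mul(Z, Z)), mul(Z, Z)))))))))
  step 17: S(S(S(S(S(S(S(mul(mul(Z, Z), mul(Z, Z)))))))))
  step 18: S(S(S(S(S(S(S(mul(Z, mul(Z, Z)))))))))
  step 19: S^7(Z)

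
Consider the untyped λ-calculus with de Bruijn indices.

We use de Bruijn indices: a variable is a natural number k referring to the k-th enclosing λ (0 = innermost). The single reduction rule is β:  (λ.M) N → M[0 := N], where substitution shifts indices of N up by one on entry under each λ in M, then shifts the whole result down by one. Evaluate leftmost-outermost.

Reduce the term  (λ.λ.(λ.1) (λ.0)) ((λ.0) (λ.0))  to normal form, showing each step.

Answer: normal form = λ.0  (in 2 steps)

Derivation:
  start: (λ.λ.(λ.1) (λ.0)) ((λ.0) (λ.0))
  [1] λ.(λ.1) (λ.0)
  [2] λ.0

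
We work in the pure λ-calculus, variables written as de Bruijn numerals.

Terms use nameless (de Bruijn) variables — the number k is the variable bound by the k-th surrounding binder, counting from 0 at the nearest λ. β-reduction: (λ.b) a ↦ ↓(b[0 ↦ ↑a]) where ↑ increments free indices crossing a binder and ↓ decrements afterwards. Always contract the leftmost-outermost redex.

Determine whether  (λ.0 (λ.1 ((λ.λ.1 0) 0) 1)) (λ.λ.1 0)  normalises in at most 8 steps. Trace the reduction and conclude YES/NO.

  start: (λ.0 (λ.1 ((λ.λ.1 0) 0) 1)) (λ.λ.1 0)
  step 1: (λ.λ.1 0) (λ.(λ.λ.1 0) ((λ.λ.1 0) 0) (λ.λ.1 0))
  step 2: λ.(λ.(λ.λ.1 0) ((λ.λ.1 0) 0) (λ.λ.1 0)) 0
  step 3: λ.(λ.λ.1 0) ((λ.λ.1 0) 0) (λ.λ.1 0)
  step 4: λ.(λ.(λ.λ.1 0) 1 0) (λ.λ.1 0)
  step 5: λ.(λ.λ.1 0) 0 (λ.λ.1 0)
  step 6: λ.(λ.1 0) (λ.λ.1 0)
  step 7: λ.0 (λ.λ.1 0)

Answer: YES — reaches normal form λ.0 (λ.λ.1 0) in 7 ≤ 8 steps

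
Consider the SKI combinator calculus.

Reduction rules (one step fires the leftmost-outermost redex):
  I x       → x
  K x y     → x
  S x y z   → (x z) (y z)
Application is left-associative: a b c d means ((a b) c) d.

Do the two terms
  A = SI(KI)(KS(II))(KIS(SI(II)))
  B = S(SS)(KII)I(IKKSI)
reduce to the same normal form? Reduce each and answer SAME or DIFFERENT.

Answer: DIFFERENT — A ⇓ SI(SII), B ⇓ I

Derivation:
Term A:
  start: SI(KI)(KS(II))(KIS(SI(II)))
  →1  I(KS(II))(KI(KS(II)))(KIS(SI(II)))
  →2  KS(II)(KI(KS(II)))(KIS(SI(II)))
  →3  S(KI(KS(II)))(KIS(SI(II)))
  →4  SI(KIS(SI(II)))
  →5  SI(I(SI(II)))
  →6  SI(SI(II))
  →7  SI(SII)

Term B:
  start: S(SS)(KII)I(IKKSI)
  →1  SSI(KIII)(IKKSI)
  →2  S(KIII)(I(KIII))(IKKSI)
  →3  KIII(IKKSI)(I(KIII)(IKKSI))
  →4  II(IKKSI)(I(KIII)(IKKSI))
  →5  I(IKKSI)(I(KIII)(IKKSI))
  →6  IKKSI(I(KIII)(IKKSI))
  →7  KKSI(I(KIII)(IKKSI))
  →8  KI(I(KIII)(IKKSI))
  →9  I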